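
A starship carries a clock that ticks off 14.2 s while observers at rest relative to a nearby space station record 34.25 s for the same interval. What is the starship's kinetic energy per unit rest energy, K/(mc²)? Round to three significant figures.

From Δt = γΔτ: γ = 34.25/14.2 = 2.41197.
Since K = (γ−1)mc², K/(mc²) = 2.41197 − 1 = 1.41.

1.41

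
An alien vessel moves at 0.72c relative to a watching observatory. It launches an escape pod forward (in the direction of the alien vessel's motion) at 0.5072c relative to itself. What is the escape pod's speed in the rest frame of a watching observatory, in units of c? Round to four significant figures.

In units of c, u = (u' + v)/(1 + u'v) with u' = 0.5072 and v = 0.72.
Numerator: 0.5072 + 0.72 = 1.2272. Denominator: 1 + (0.5072)(0.72) = 1.365184.
u = 1.2272/1.365184 = 0.89893, so the speed is 0.8989c.

0.8989c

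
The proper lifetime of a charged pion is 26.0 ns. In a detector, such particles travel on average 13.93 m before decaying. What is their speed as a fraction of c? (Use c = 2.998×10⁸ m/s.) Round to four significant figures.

Lab distance = (lab lifetime)·v = γτ·βc, so βγ = d/(cτ) = 13.93/(2.998×10⁸ × 2.600×10^-8) = 1.7871.
With βγ = 1.7871: γ² = 1 + (βγ)² = 4.19373, and β = (βγ)/γ = 1.7871/2.04786 = 0.8727.

0.8727c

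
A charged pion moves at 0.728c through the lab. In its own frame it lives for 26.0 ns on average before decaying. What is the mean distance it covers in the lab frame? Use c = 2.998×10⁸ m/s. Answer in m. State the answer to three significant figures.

8.28 m

γ = 1/√(1 − β²) = 1/√(1 − 0.529984) = 1/√0.470016 = 1/0.685577 = 1.4586.
Lab-frame lifetime: Δt = γτ = 1.4586 × 26.0 ns = 37.924 ns.
Distance: d = vΔt = 0.728 × 2.998×10⁸ m/s × 3.7924×10^-8 s = 8.28 m.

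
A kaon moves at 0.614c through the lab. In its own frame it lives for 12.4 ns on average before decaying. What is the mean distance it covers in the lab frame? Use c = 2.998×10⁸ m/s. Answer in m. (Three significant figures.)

2.89 m

With β = 0.614, γ = 1/√(1 − 0.614²) = 1/√0.623004 = 1.2669.
Lab-frame lifetime: Δt = γτ = 1.2669 × 12.4 ns = 15.71 ns.
Distance: d = vΔt = 0.614 × 2.998×10⁸ m/s × 1.5710×10^-8 s = 2.89 m.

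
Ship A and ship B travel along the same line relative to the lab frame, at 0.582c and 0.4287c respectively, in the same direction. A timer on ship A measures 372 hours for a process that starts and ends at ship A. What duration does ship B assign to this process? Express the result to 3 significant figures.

Speed of ship A in ship B's frame: u = (v_A − v_B)/(1 − v_A v_B/c²) = (0.582 − 0.4287)/(1 − 0.582×0.4287) = 0.1533/0.7504966 = 0.20426; |u| = 0.20426c.
At |u| = 0.20426c, γ = (1 − 0.0417221)^(−1/2) = 1.0215.
Ship A's interval is proper; time dilation gives Δt_B = γΔτ = 1.0215 × 372 hours = 380 hours.

380 hours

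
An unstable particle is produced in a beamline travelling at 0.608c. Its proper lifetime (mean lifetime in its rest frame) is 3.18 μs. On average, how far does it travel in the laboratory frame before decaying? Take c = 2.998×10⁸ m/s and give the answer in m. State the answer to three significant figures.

730 m

γ = 1/√(1 − β²) = 1/√(1 − 0.369664) = 1/√0.630336 = 1/0.793937 = 1.2595.
Lab-frame lifetime: Δt = γτ = 1.2595 × 3.18 μs = 4.0052 μs.
Distance: d = vΔt = 0.608 × 2.998×10⁸ m/s × 4.0052×10^-6 s = 730 m.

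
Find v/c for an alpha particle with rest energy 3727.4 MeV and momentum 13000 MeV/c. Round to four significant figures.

pc/(mc²) = 13000/3727.4 = 3.4877 = βγ = β/√(1−β²).
So β² = x²/(1 + x²) with x = 3.4877: x² = 12.1641, β² = 12.1641/13.1641 = 0.924036, β = 0.9613.

0.9613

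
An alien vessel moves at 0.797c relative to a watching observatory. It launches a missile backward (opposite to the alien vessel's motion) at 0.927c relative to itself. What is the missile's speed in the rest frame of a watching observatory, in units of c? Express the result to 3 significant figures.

Relativistic velocity addition: u = (u' + v)/(1 + u'v/c²), with u' = −0.927c and v = 0.797c.
Numerator: −0.927 + 0.797 = −0.13. Denominator: 1 + (−0.927)(0.797) = 0.261181.
u = −0.13/0.261181 = −0.49774, so the speed is 0.498c.

0.498c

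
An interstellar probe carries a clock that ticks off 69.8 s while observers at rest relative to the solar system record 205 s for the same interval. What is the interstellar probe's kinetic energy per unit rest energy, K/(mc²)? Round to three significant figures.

1.94

γ = Δt/Δτ = 205/69.8 = 2.93696.
Since K = (γ−1)mc², K/(mc²) = 2.93696 − 1 = 1.94.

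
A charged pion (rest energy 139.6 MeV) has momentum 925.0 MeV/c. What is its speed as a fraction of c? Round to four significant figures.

pc/(mc²) = 925.0/139.6 = 6.6261 = βγ = β/√(1−β²).
So β² = x²/(1 + x²) with x = 6.6261: x² = 43.9052, β² = 43.9052/44.9052 = 0.977731, β = 0.9888.

0.9888c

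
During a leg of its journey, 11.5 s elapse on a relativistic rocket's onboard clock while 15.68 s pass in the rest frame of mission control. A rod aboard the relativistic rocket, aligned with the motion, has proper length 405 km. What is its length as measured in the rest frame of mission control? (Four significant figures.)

From Δt = γΔτ: γ = 15.68/11.5 = 1.36348.
L = L₀/γ = 405/1.36348 = 297.0 km.

297.0 km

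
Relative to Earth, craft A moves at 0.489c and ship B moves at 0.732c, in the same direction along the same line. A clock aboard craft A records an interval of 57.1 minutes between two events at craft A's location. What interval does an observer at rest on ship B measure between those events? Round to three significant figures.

Speed of craft A in ship B's frame: u = (v_A − v_B)/(1 − v_A v_B/c²) = (0.489 − 0.732)/(1 − 0.489×0.732) = −0.243/0.642052 = −0.37847; |u| = 0.37847c.
At |u| = 0.37847c, γ = (1 − 0.14324)^(−1/2) = 1.0804.
The clock on craft A records proper time, so ship B measures Δt = γΔτ = 1.0804 × 57.1 = 61.7 minutes.

61.7 minutes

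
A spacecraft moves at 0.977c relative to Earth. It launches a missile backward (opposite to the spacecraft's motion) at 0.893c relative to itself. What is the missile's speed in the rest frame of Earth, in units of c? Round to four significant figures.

In units of c, u = (u' + v)/(1 + u'v) with u' = −0.893 and v = 0.977.
Numerator: −0.893 + 0.977 = 0.084. Denominator: 1 + (−0.893)(0.977) = 0.127539.
u = 0.084/0.127539 = 0.65862, so the speed is 0.6586c.

0.6586c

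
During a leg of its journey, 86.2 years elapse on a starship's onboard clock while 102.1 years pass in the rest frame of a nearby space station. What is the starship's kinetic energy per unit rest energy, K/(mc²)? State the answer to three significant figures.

0.184

γ = Δt/Δτ = 102.1/86.2 = 1.18445.
K/(mc²) = γ − 1 = 1.18445 − 1 = 0.184.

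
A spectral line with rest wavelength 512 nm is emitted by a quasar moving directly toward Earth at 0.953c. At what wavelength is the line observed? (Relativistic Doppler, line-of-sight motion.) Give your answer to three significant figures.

Relativistic Doppler for wavelength: λ_obs = λ_src · √((1−β)/(1+β)).
With β = 0.953: factor = √(0.047/1.953) = 0.15513.
λ_obs = 512 × 0.15513 = 79.4 nm.

79.4 nm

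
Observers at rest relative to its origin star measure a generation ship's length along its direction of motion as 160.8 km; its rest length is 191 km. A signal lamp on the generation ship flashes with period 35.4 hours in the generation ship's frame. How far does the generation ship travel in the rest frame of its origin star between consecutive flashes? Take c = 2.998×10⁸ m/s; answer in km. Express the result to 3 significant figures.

2.45×10^10 km

From L = L₀/γ: γ = 191/160.8 = 1.18781.
β = √(1 − 1/γ²) = 0.53966. Lab-frame period = γτ = 1.18781×35.4 hours = 42.048 hours. Distance = βc × γτ = 0.53966 × 2.998×10⁸ m/s × 151372.8 s = 2.4491×10^13 m = 2.45×10^10 km.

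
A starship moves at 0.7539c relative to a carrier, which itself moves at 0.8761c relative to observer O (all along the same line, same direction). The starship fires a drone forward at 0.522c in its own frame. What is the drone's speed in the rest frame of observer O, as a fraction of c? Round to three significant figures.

0.994c

First combine the drone and starship (S''→S'): u₁ = (0.522 + 0.7539)/(1 + 0.522×0.7539) = 1.2759/1.3935358 = 0.91558.
Then combine with the carrier (S'→S): u = (0.91558 + 0.8761)/(1 + 0.91558×0.8761) = 1.79168/1.802139638 = 0.9942.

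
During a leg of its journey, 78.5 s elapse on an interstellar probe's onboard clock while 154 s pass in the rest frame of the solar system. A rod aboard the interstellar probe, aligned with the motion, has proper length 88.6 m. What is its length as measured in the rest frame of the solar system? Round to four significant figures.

From Δt = γΔτ: γ = 154/78.5 = 1.96178.
L = L₀/γ = 88.6/1.96178 = 45.16 m.

45.16 m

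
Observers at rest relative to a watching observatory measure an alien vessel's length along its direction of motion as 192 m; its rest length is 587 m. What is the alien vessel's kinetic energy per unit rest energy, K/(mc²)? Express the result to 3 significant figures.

From L = L₀/γ: γ = 587/192 = 3.05729.
K/(mc²) = γ − 1 = 3.05729 − 1 = 2.06.

2.06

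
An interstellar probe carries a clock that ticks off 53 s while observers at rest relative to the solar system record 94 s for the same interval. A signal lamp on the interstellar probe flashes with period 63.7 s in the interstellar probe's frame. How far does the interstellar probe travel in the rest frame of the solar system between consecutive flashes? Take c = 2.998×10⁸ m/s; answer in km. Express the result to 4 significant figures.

γ = Δt/Δτ = 94/53 = 1.77358.
β = √(1 − 1/γ²) = 0.82589. Lab-frame period = γτ = 1.77358×63.7 s = 112.98 s. Distance = βc × γτ = 0.82589 × 2.998×10⁸ m/s × 112.98 s = 2.7974×10^10 m = 2.797×10^7 km.

2.797×10^7 km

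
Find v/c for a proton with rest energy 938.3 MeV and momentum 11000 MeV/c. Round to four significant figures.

pc/(mc²) = 11000/938.3 = 11.723 = βγ = β/√(1−β²).
So β² = x²/(1 + x²) with x = 11.723: x² = 137.429, β² = 137.429/138.429 = 0.992776, β = 0.9964.

0.9964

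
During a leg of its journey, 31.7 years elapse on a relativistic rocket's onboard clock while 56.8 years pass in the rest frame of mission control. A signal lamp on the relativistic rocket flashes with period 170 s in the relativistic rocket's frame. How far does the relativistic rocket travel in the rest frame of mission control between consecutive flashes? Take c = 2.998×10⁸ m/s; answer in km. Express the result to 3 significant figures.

From Δt = γΔτ: γ = 56.8/31.7 = 1.7918.
β = √(1 − 1/γ²) = 0.82978. Lab-frame period = γτ = 1.7918×170 s = 304.61 s. Distance = βc × γτ = 0.82978 × 2.998×10⁸ m/s × 304.61 s = 7.5777×10^10 m = 7.58×10^7 km.

7.58×10^7 km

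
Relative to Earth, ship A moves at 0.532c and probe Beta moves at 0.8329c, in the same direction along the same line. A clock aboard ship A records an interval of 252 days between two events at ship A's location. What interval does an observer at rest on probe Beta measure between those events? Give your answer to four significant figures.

Speed of ship A in probe Beta's frame: u = (v_A − v_B)/(1 − v_A v_B/c²) = (0.532 − 0.8329)/(1 − 0.532×0.8329) = −0.3009/0.5568972 = −0.54032; |u| = 0.54032c.
At |u| = 0.54032c, γ = (1 − 0.291946)^(−1/2) = 1.1884.
The clock on ship A records proper time, so probe Beta measures Δt = γΔτ = 1.1884 × 252 = 299.5 days.

299.5 days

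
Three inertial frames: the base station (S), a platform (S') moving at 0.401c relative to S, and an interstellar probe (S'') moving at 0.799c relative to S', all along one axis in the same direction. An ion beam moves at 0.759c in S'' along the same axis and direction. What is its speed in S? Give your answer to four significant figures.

First combine the ion beam and interstellar probe (S''→S'): u₁ = (0.759 + 0.799)/(1 + 0.759×0.799) = 1.558/1.606441 = 0.96985.
Then combine with the platform (S'→S): u = (0.96985 + 0.401)/(1 + 0.96985×0.401) = 1.37085/1.38890985 = 0.987.

0.9870c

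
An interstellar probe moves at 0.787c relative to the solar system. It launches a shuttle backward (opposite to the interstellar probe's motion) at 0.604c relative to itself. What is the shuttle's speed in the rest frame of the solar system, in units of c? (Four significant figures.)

Relativistic velocity addition: u = (u' + v)/(1 + u'v/c²), with u' = −0.604c and v = 0.787c.
Numerator: −0.604 + 0.787 = 0.183. Denominator: 1 + (−0.604)(0.787) = 0.524652.
u = 0.183/0.524652 = 0.3488, so the speed is 0.3488c.

0.3488c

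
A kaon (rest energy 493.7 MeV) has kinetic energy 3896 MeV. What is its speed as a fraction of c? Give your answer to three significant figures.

0.994c

γ = 1 + K/(mc²) = 1 + 3896/493.7 = 8.8914.
β = √(1 − 1/γ²) = √(1 − 0.0126491) = √0.9873509 = 0.994.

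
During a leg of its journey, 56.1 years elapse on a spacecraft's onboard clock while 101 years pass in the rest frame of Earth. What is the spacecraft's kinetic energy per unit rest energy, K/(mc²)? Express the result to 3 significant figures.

0.800

The time-dilation ratio gives γ = 101/56.1 = 1.80036.
K/(mc²) = γ − 1 = 1.80036 − 1 = 0.800.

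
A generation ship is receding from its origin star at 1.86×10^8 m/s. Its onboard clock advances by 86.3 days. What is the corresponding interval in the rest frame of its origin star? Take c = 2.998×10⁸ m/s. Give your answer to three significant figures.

110 days

β = v/c = (1.86×10^8 m/s)/(2.998×10⁸ m/s) = 0.620414.
Lorentz factor: γ = (1 − 0.3849135)^(−1/2) = 1.2751.
The onboard clock measures proper time, so the interval in the rest frame of its origin star is dilated: Δt = γ·Δτ = 1.2751 × 86.3 days = 110 days.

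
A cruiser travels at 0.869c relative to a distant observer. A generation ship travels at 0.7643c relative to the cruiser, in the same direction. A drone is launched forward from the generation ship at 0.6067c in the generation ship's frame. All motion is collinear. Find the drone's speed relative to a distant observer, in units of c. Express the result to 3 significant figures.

Compose velocities in two stages. Stage 1 (into S'): u₁ = (0.6067+0.7643)/(1+0.6067×0.7643) = 0.93667.
Stage 2 (into S): u = (0.93667+0.869)/(1+0.93667×0.869) = 0.99543, so the speed is 0.995c.

0.995c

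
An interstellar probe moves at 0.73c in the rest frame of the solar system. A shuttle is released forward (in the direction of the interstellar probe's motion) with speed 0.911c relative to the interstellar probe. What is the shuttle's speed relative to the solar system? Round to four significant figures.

0.9856c

Relativistic velocity addition: u = (u' + v)/(1 + u'v/c²), with u' = 0.911c and v = 0.73c.
Numerator: 0.911 + 0.73 = 1.641. Denominator: 1 + (0.911)(0.73) = 1.66503.
u = 1.641/1.66503 = 0.98557, so the speed is 0.9856c.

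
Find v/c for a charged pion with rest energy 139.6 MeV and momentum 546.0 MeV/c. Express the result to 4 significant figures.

0.9688

βγ = pc/(mc²) = 546.0/139.6 = 3.9112.
Since γ² = 1 + (βγ)² = 16.2975, γ = √16.2975 = 4.03702, and β = (βγ)/γ = 3.9112/4.03702 = 0.9688.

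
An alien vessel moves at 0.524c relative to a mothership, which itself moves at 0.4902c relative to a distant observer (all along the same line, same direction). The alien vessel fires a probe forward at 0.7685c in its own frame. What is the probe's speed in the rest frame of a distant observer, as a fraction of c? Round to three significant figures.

Compose velocities in two stages. Stage 1 (into S'): u₁ = (0.7685+0.524)/(1+0.7685×0.524) = 0.92144.
Stage 2 (into S): u = (0.92144+0.4902)/(1+0.92144×0.4902) = 0.97241, so the speed is 0.972c.

0.972c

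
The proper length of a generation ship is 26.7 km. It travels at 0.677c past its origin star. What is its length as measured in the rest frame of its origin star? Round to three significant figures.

19.7 km

γ = 1/√(1 − β²) = 1/√(1 − 0.458329) = 1/√0.541671 = 1/0.735983 = 1.3587.
Along the direction of motion the measured length is L₀/γ = 26.7/1.3587 = 19.7 km.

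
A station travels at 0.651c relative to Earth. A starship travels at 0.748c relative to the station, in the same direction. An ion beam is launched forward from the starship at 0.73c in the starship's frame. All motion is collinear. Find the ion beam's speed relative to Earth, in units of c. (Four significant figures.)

Compose velocities in two stages. Stage 1 (into S'): u₁ = (0.73+0.748)/(1+0.73×0.748) = 0.95599.
Stage 2 (into S): u = (0.95599+0.651)/(1+0.95599×0.651) = 0.99053, so the speed is 0.9905c.

0.9905c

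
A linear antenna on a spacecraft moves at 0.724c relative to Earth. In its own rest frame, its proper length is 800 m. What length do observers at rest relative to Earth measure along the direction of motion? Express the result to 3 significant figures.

552 m

With β = 0.724, γ = 1/√(1 − 0.724²) = 1/√0.475824 = 1.4497.
Along the direction of motion the measured length is L₀/γ = 800/1.4497 = 552 m.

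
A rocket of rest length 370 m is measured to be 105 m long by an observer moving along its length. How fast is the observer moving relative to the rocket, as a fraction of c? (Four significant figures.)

0.9589c

Length contraction gives γ = L₀/L = 370/105 = 3.5238.
β = √(1 − 1/γ²) = √0.919466 = 0.9589.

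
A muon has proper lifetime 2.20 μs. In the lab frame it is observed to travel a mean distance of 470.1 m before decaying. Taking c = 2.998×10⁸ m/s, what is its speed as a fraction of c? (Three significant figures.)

0.580c

d = βγcτ ⇒ βγ = d/(cτ) = 470.1 m / (659.56 m) = 0.71275.
β = (βγ)/√(1+(βγ)²) = 0.71275/√1.508013 = 0.580.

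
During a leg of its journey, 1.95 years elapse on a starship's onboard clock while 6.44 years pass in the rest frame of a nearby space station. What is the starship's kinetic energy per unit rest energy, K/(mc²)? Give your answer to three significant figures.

2.30

From Δt = γΔτ: γ = 6.44/1.95 = 3.30256.
K/(mc²) = γ − 1 = 3.30256 − 1 = 2.30.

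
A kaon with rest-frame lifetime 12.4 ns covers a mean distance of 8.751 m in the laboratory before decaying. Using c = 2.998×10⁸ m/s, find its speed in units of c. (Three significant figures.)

0.920c

Let x = d/(cτ) = 8.751 m / (2.998×10⁸ m/s × 1.240×10^-8 s) = 2.354. Since d = βγcτ, x = βγ = β/√(1−β²).
Solving: β² = x²/(1+x²) = 5.54132/6.54132 = 0.847126, so β = 0.920.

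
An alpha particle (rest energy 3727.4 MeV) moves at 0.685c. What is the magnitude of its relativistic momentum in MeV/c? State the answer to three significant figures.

3500 MeV/c

β² = 0.469225, so γ = 1/√0.530775 = 1.3726.
Momentum: p = γβ·mc = 1.3726 × 0.685 × 3727.4 MeV/c = 3500 MeV/c.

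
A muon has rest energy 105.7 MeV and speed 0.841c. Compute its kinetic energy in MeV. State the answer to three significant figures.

89.7 MeV

γ = 1/√(1 − β²) = 1/√(1 − 0.707281) = 1/√0.292719 = 1.84831.
Kinetic energy: K = (γ − 1)mc² = (1.84831 − 1) × 105.7 MeV = 0.84831 × 105.7 = 89.7 MeV.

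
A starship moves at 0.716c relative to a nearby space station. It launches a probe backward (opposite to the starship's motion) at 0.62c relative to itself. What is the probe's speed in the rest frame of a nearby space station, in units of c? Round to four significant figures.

In units of c, u = (u' + v)/(1 + u'v) with u' = −0.62 and v = 0.716.
Numerator: −0.62 + 0.716 = 0.096. Denominator: 1 + (−0.62)(0.716) = 0.55608.
u = 0.096/0.55608 = 0.17264, so the speed is 0.1726c.

0.1726c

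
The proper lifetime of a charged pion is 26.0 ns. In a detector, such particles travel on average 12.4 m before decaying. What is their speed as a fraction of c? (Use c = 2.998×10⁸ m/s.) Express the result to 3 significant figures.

0.847c

d = βγcτ ⇒ βγ = d/(cτ) = 12.40 m / (7.7948 m) = 1.5908.
β = (βγ)/√(1+(βγ)²) = 1.5908/√3.53064 = 0.847.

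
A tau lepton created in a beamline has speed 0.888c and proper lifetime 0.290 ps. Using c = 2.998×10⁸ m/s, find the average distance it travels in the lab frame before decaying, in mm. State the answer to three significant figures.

0.168 mm

With β = 0.888, γ = 1/√(1 − 0.888²) = 1/√0.211456 = 2.1747.
Lab-frame lifetime: Δt = γτ = 2.1747 × 0.290 ps = 0.63066 ps.
Distance: d = vΔt = 0.888 × 2.998×10⁸ m/s × 6.3066×10^-13 s = 1.68×10^-4 m = 0.168 mm.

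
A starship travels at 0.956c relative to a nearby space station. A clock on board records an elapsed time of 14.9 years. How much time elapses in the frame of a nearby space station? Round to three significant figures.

50.8 years

Lorentz factor: γ = (1 − 0.913936)^(−1/2) = 3.4087.
Time dilation: Δt = γ·Δτ = 3.4087 × 14.9 = 50.8 years.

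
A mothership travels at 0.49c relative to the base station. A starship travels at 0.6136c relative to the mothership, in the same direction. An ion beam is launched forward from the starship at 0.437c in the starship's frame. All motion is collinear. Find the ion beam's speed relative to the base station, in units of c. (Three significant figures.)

0.938c

Compose velocities in two stages. Stage 1 (into S'): u₁ = (0.437+0.6136)/(1+0.437×0.6136) = 0.82846.
Stage 2 (into S): u = (0.82846+0.49)/(1+0.82846×0.49) = 0.93777, so the speed is 0.938c.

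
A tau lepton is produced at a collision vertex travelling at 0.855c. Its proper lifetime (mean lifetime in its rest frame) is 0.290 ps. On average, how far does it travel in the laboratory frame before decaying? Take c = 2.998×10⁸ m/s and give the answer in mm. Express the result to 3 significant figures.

0.143 mm

γ = 1/√(1 − β²) = 1/√(1 − 0.731025) = 1/√0.268975 = 1/0.518628 = 1.9282.
Lab-frame lifetime: Δt = γτ = 1.9282 × 0.290 ps = 0.55918 ps.
Distance: d = vΔt = 0.855 × 2.998×10⁸ m/s × 5.5918×10^-13 s = 1.43×10^-4 m = 0.143 mm.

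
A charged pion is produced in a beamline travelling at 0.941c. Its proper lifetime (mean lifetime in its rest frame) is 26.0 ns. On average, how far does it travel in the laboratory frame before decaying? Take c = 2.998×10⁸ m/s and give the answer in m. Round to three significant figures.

21.7 m

β² = 0.885481, so γ = 1/√0.114519 = 2.955.
Lab-frame lifetime: Δt = γτ = 2.955 × 26.0 ns = 76.83 ns.
Distance: d = vΔt = 0.941 × 2.998×10⁸ m/s × 7.6830×10^-8 s = 21.7 m.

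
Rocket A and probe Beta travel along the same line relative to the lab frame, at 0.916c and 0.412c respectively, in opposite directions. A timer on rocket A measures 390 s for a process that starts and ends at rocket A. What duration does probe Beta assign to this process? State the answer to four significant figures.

1470 s

Speed of rocket A in probe Beta's frame: u = (v_A + v_B)/(1 + v_A v_B/c²) = (0.916 + 0.412)/(1 + 0.916×0.412) = 1.328/1.377392 = 0.96414; |u| = 0.96414c.
γ for this relative speed: γ = 1/√(1 − 0.929566) = 3.768.
The clock on rocket A records proper time, so probe Beta measures Δt = γΔτ = 3.768 × 390 = 1470 s.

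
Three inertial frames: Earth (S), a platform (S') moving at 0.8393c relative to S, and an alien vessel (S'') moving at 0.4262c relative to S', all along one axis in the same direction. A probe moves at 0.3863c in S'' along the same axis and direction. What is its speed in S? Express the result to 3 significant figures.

Compose velocities in two stages. Stage 1 (into S'): u₁ = (0.3863+0.4262)/(1+0.3863×0.4262) = 0.69764.
Stage 2 (into S): u = (0.69764+0.8393)/(1+0.69764×0.8393) = 0.96935, so the speed is 0.969c.

0.969c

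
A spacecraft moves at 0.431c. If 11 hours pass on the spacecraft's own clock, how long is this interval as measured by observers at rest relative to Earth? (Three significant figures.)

γ = 1/√(1 − β²) = 1/√(1 − 0.185761) = 1/√0.814239 = 1/0.902352 = 1.1082.
Time dilation: Δt = γ·Δτ = 1.1082 × 11 = 12.2 hours.

12.2 hours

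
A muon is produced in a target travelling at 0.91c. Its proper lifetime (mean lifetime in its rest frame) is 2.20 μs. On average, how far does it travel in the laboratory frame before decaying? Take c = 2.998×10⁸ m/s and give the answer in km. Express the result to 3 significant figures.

1.45 km

γ = 1/√(1 − β²) = 1/√(1 − 0.8281) = 1/√0.1719 = 1/0.414608 = 2.4119.
Lab-frame lifetime: Δt = γτ = 2.4119 × 2.20 μs = 5.3062 μs.
Distance: d = vΔt = 0.91 × 2.998×10⁸ m/s × 5.3062×10^-6 s = 1450 m = 1.45 km.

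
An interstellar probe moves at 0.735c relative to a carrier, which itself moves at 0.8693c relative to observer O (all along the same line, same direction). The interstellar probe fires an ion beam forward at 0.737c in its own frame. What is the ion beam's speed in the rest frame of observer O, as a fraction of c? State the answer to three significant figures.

0.997c

Compose velocities in two stages. Stage 1 (into S'): u₁ = (0.737+0.735)/(1+0.737×0.735) = 0.95479.
Stage 2 (into S): u = (0.95479+0.8693)/(1+0.95479×0.8693) = 0.99677, so the speed is 0.997c.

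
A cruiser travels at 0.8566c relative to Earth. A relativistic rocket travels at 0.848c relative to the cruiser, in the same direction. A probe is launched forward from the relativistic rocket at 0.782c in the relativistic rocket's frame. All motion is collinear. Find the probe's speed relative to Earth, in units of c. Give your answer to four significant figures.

0.9984c

Apply u = (u'+v)/(1+u'v) twice. Probe in the cruiser frame: (0.782+0.848)/(1+0.782·0.848) = 1.63/1.663136 = 0.98008c.
That velocity, transformed to the rest frame of Earth: (0.98008+0.8566)/(1+0.98008·0.8566) = 1.83668/1.839536528 = 0.99845c.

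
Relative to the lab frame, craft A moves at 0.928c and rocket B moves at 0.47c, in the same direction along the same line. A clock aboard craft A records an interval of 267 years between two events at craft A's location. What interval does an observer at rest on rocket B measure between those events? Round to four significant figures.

457.8 years

The velocity of craft A relative to rocket B is (0.928 − 0.47)c / (1 − 0.928×0.47) = 0.81229c; relative speed 0.81229c.
At |u| = 0.81229c, γ = (1 − 0.659815)^(−1/2) = 1.7145.
Craft A's interval is proper; time dilation gives Δt_B = γΔτ = 1.7145 × 267 years = 457.8 years.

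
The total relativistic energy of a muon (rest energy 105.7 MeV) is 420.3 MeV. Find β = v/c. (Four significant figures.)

Total energy E = γmc² gives γ = 420.3/105.7 = 3.9763.
Hence β = √(1 − 1/γ²) = √(1 − 0.0632473) = √0.9367527 = 0.9679.

0.9679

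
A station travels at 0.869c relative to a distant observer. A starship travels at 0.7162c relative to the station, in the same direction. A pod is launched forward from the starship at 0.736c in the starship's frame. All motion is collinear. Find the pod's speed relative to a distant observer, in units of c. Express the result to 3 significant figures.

Compose velocities in two stages. Stage 1 (into S'): u₁ = (0.736+0.7162)/(1+0.736×0.7162) = 0.95094.
Stage 2 (into S): u = (0.95094+0.869)/(1+0.95094×0.869) = 0.99648, so the speed is 0.996c.

0.996c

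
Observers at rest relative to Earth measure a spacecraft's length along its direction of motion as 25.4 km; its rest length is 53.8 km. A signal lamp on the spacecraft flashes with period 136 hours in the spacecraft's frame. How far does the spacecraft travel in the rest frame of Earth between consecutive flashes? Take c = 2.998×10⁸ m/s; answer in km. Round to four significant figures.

From L = L₀/γ: γ = 53.8/25.4 = 2.11811.
β = √(1 − 1/γ²) = 0.88153. Lab-frame period = γτ = 2.11811×136 hours = 288.06 hours. Distance = βc × γτ = 0.88153 × 2.998×10⁸ m/s × 1037016 s = 2.7407×10^14 m = 2.741×10^11 km.

2.741×10^11 km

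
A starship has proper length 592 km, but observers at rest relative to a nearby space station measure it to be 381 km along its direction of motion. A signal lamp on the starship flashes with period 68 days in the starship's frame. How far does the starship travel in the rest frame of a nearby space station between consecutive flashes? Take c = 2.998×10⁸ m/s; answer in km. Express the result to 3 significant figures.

2.09×10^12 km

γ = L₀/L = 592/381 = 1.55381.
β = √(1 − 1/γ²) = 0.76538. Lab-frame period = γτ = 1.55381×68 days = 105.66 days. Distance = βc × γτ = 0.76538 × 2.998×10⁸ m/s × 9129024 s = 2.0948×10^15 m = 2.09×10^12 km.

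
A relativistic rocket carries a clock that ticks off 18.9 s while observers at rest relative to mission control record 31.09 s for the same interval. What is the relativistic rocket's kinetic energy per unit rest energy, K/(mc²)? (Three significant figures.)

γ = Δt/Δτ = 31.09/18.9 = 1.64497.
Since K = (γ−1)mc², K/(mc²) = 1.64497 − 1 = 0.645.

0.645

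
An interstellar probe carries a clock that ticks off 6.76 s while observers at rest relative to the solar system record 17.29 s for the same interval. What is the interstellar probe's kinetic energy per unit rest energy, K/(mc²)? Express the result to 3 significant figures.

1.56

From Δt = γΔτ: γ = 17.29/6.76 = 2.55769.
Since K = (γ−1)mc², K/(mc²) = 2.55769 − 1 = 1.56.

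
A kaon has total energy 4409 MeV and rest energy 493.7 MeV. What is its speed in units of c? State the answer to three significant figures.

γ = E/(mc²) = 4409/493.7 = 8.9305.
β = √(1 − 1/γ²) = √(1 − 0.0125386) = √0.9874614 = 0.994.

0.994c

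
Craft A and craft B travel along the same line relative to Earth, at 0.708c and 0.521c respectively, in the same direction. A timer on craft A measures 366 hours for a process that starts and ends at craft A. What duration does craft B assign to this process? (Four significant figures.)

383.2 hours

The velocity of craft A relative to craft B is (0.708 − 0.521)c / (1 − 0.708×0.521) = 0.29629c; relative speed 0.29629c.
At |u| = 0.29629c, γ = (1 − 0.0877878)^(−1/2) = 1.047.
Craft A's interval is proper; time dilation gives Δt_B = γΔτ = 1.047 × 366 hours = 383.2 hours.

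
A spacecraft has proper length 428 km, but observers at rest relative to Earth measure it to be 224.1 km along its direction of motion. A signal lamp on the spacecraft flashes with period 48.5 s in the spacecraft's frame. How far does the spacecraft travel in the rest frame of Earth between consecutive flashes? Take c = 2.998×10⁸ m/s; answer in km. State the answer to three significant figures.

γ = L₀/L = 428/224.1 = 1.90986.
β = √(1 − 1/γ²) = 0.85197. Lab-frame period = γτ = 1.90986×48.5 s = 92.628 s. Distance = βc × γτ = 0.85197 × 2.998×10⁸ m/s × 92.628 s = 2.3659×10^10 m = 2.37×10^7 km.

2.37×10^7 km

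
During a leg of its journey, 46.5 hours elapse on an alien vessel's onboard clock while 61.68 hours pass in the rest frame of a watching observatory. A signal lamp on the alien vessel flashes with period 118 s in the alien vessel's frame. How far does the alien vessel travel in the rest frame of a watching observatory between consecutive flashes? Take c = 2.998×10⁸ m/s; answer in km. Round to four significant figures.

The time-dilation ratio gives γ = 61.68/46.5 = 1.32645.
β = √(1 − 1/γ²) = 0.657. Lab-frame period = γτ = 1.32645×118 s = 156.52 s. Distance = βc × γτ = 0.657 × 2.998×10⁸ m/s × 156.52 s = 3.0830×10^10 m = 3.083×10^7 km.

3.083×10^7 km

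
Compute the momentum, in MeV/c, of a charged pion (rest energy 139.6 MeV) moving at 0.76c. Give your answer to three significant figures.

163 MeV/c

β² = 0.5776, so γ = 1/√0.4224 = 1.5386.
Momentum: p = γβ·mc = 1.5386 × 0.76 × 139.6 MeV/c = 163 MeV/c.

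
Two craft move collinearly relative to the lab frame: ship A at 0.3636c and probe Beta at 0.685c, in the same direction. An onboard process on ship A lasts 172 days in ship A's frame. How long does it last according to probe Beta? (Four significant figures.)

190.3 days

The velocity of ship A relative to probe Beta is (0.3636 − 0.685)c / (1 − 0.3636×0.685) = −0.428c; relative speed 0.428c.
γ for this relative speed: γ = 1/√(1 − 0.183184) = 1.1065.
Ship A's interval is proper; time dilation gives Δt_B = γΔτ = 1.1065 × 172 days = 190.3 days.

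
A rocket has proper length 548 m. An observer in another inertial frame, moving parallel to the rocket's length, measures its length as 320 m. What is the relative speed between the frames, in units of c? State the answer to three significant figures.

Length contraction gives γ = L₀/L = 548/320 = 1.7125.
β = √(1 − 1/γ²) = √0.659012 = 0.812.

0.812c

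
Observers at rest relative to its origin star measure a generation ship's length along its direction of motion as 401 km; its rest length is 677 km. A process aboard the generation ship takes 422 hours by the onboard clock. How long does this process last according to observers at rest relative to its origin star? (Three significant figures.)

γ = L₀/L = 677/401 = 1.68828.
Δt = γΔτ = 1.68828 × 422 = 712 hours.

712 hours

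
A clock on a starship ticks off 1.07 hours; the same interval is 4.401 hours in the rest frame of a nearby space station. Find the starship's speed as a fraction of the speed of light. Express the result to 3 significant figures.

γ = Δt/Δτ = 4.401/1.07 = 4.1131.
β = √(1 − 1/γ²) = √(1 − 0.0591101) = √0.9408899 = 0.970.

0.970c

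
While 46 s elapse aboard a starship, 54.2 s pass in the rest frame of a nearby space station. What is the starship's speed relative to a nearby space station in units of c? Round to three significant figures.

0.529c

γ = Δt/Δτ = 54.2/46 = 1.1783.
β = √(1 − 1/γ²) = √(1 − 0.720258) = √0.279742 = 0.529.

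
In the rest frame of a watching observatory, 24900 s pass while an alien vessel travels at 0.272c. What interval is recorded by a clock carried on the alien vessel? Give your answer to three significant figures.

Lorentz factor: γ = (1 − 0.073984)^(−1/2) = 1.0392.
The alien vessel's clock runs slow as seen from a watching observatory, so Δτ = Δt/γ = 24900/1.0392 = 24000 s.

24000 s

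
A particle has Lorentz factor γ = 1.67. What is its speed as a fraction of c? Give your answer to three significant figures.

β = √(1 − 1/γ²) = √(1 − 1/2.7889) = √0.641436 = 0.801.

0.801c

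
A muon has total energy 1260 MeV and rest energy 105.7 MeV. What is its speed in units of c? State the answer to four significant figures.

γ = E/(mc²) = 1260/105.7 = 11.921.
β = √(1 − 1/γ²) = √(1 − 0.00703679) = √0.99296321 = 0.9965.

0.9965c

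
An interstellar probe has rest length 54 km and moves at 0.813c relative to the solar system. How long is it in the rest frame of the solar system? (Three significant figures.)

Lorentz factor: γ = (1 − 0.660969)^(−1/2) = 1.7174.
Along the direction of motion the measured length is L₀/γ = 54/1.7174 = 31.4 km.

31.4 km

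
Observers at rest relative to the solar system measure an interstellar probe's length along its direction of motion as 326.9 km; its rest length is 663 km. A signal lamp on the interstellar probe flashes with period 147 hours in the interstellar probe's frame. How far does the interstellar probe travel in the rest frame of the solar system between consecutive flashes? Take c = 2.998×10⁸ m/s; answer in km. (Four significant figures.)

From L = L₀/γ: γ = 663/326.9 = 2.02814.
β = √(1 − 1/γ²) = 0.86999. Lab-frame period = γτ = 2.02814×147 hours = 298.14 hours. Distance = βc × γτ = 0.86999 × 2.998×10⁸ m/s × 1073304 s = 2.7994×10^14 m = 2.799×10^11 km.

2.799×10^11 km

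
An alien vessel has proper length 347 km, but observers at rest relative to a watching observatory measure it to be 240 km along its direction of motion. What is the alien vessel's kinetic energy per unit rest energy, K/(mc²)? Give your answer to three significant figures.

0.446

γ = L₀/L = 347/240 = 1.44583.
Since K = (γ−1)mc², K/(mc²) = 1.44583 − 1 = 0.446.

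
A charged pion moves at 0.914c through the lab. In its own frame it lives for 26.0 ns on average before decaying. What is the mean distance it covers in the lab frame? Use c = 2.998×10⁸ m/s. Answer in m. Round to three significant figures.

17.6 m

γ = 1/√(1 − β²) = 1/√(1 − 0.835396) = 1/√0.164604 = 1/0.405714 = 2.4648.
Lab-frame lifetime: Δt = γτ = 2.4648 × 26.0 ns = 64.085 ns.
Distance: d = vΔt = 0.914 × 2.998×10⁸ m/s × 6.4085×10^-8 s = 17.6 m.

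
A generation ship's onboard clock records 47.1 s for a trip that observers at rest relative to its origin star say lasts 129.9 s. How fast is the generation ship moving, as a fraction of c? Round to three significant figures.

γ = Δt/Δτ = 129.9/47.1 = 2.758.
β = √(1 − 1/γ²) = √(1 − 0.131465) = √0.868535 = 0.932.

0.932c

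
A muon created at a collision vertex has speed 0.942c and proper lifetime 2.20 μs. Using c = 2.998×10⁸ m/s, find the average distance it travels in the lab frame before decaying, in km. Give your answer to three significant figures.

With β = 0.942, γ = 1/√(1 − 0.942²) = 1/√0.112636 = 2.9796.
Lab-frame lifetime: Δt = γτ = 2.9796 × 2.20 μs = 6.5551 μs.
Distance: d = vΔt = 0.942 × 2.998×10⁸ m/s × 6.5551×10^-6 s = 1850 m = 1.85 km.

1.85 km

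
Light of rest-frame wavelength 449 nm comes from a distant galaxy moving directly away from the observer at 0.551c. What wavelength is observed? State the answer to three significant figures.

835 nm

Relativistic Doppler for wavelength: λ_obs = λ_src · √((1+β)/(1−β)).
With β = 0.551: factor = √(1.551/0.449) = 1.8586.
λ_obs = 449 × 1.8586 = 835 nm.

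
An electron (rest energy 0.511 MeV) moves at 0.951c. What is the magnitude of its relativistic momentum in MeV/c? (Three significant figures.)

1.57 MeV/c

Lorentz factor: γ = (1 − 0.904401)^(−1/2) = 3.2342.
Momentum: p = γβ·mc = 3.2342 × 0.951 × 0.511 MeV/c = 1.57 MeV/c.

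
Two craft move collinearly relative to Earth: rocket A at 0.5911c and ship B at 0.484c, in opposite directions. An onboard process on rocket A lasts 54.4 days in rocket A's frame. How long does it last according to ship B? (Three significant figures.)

99.1 days

The velocity of rocket A relative to ship B is (0.5911 + 0.484)c / (1 + 0.5911×0.484) = 0.83594c; relative speed 0.83594c.
At |u| = 0.83594c, γ = (1 − 0.698796)^(−1/2) = 1.8221.
Rocket A's interval is proper; time dilation gives Δt_B = γΔτ = 1.8221 × 54.4 days = 99.1 days.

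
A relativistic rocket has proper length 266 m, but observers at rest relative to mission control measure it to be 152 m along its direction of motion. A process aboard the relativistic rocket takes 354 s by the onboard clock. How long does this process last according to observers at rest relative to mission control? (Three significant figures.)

Length contraction gives γ = L₀/L = 266/152 = 1.75.
Δt = γΔτ = 1.75 × 354 = 620 s.

620 s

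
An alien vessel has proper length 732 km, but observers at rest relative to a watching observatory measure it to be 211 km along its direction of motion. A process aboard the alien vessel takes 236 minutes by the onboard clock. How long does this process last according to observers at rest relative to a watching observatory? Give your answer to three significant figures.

819 minutes

From L = L₀/γ: γ = 732/211 = 3.46919.
The same γ dilates the second interval: 3.46919 × 236 minutes = 819 minutes.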